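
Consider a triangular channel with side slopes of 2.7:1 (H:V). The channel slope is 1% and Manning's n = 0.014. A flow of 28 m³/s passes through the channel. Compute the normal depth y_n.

y_n = 1.39 m

Manning's equation rearranged: A R^(2/3) = nQ / (1·√S) = 0.014 × 28 / (√0.01) = 3.92.
Try y = 1.51 m: A R^(2/3) = 4.89 — over.
Try y = 0.989 m: A R^(2/3) = 1.582 — short.
Try y = 1.39 m: A R^(2/3) = 3.921 — matches.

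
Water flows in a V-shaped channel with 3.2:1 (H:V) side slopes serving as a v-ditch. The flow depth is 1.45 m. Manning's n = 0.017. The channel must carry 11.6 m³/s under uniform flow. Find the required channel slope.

For a triangular section with side slope z = 3.2: A = zy² = 3.2×1.45² = 6.728 m²; P = 2y√(1+z²) = 2×1.45×3.353 = 9.723 m.
Hydraulic radius R = A/P = 6.728/9.723 = 0.692 m.
From Manning's equation, S = [nQ / (1 A R^(2/3))]² = [0.017 × 11.6 / (1 × 6.728 × 0.692^(2/3))]² = 0.0014.

S = 0.0014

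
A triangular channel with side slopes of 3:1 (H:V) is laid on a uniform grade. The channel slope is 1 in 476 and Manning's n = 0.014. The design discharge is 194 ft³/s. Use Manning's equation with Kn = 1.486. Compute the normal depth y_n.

y_n = 3.18 ft

Manning's equation rearranged: A R^(2/3) = nQ / (1.486·√S) = 0.014 × 194 / (1.486 × √0.002101) = 39.88.
Try y = 2.63 ft: A R^(2/3) = 24.05 — too small.
Try y = 3.72 ft: A R^(2/3) = 60.62 — too large.
Try y = 3.18 ft: A R^(2/3) = 39.9 — close enough.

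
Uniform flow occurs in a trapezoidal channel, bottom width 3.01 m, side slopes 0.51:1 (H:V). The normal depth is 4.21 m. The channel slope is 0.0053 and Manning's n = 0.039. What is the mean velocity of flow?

V = 2.7 m/s

With bottom width b = 3.01 m and side slope z = 0.51: A = (b + zy)y = (3.01 + 0.51×4.21)×4.21 = 21.71 m²; P = b + 2y√(1+z²) = 3.01 + 2×4.21×1.123 = 12.46 m.
Hydraulic radius R = A/P = 21.71/12.46 = 1.742 m.
From Manning's equation, V = (1/n) R^(2/3) S^(1/2) = (1/0.039) × 1.742^(2/3) × 0.0053^(1/2) = 2.7 m/s.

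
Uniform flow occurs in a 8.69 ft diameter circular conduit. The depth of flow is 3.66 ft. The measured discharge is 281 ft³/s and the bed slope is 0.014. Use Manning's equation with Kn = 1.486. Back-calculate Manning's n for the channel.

For a circular section of diameter D = 8.69 ft at depth y = 3.66 ft, the central angle is θ = 2 arccos(1 − 2y/D) = 2.825 rad. Then A = (D²/8)(θ − sin θ) = 23.73 ft² and P = Dθ/2 = 12.27 ft.
Hydraulic radius R = A/P = 23.73/12.27 = 1.933 ft.
Rearranging Manning's equation: n = (1.486/Q) A R^(2/3) S^(1/2) = (1.486/281) × 23.73 × 1.933^(2/3) × √0.014 = 0.023.

n = 0.023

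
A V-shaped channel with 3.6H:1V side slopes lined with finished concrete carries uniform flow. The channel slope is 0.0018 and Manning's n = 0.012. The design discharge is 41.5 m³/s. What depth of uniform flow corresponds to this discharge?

y_n = 1.87 m

Manning's equation rearranged: A R^(2/3) = nQ / (1·√S) = 0.012 × 41.5 / (√0.0018) = 11.74.
Trying y = 2.33 m: A R^(2/3) = 21.11 — high.
Trying y = 1.52 m: A R^(2/3) = 6.757 — low.
Trying y = 1.87 m: A R^(2/3) = 11.74 — ≈ 11.74.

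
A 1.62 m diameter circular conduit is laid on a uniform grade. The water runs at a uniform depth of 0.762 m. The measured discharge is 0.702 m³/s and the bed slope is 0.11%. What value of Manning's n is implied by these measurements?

For a circular section of diameter D = 1.62 m at depth y = 0.762 m, the central angle is θ = 2 arccos(1 − 2y/D) = 3.023 rad. Then A = (D²/8)(θ − sin θ) = 0.9529 m² and P = Dθ/2 = 2.449 m.
Hydraulic radius R = A/P = 0.9529/2.449 = 0.3891 m.
Rearranging Manning's equation: n = (1/Q) A R^(2/3) S^(1/2) = (1/0.702) × 0.9529 × 0.3891^(2/3) × √0.0011 = 0.024.

n = 0.024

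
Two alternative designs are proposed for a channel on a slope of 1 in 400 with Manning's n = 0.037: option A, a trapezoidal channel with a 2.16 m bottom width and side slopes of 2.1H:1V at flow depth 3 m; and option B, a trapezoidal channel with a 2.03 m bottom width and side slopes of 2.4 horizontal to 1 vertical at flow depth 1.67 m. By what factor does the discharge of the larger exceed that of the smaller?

3.55

Channel A: With bottom width b = 2.16 m and side slope z = 2.1: A = (b + zy)y = (2.16 + 2.1×3)×3 = 25.38 m²; P = b + 2y√(1+z²) = 2.16 + 2×3×2.326 = 16.12 m. Hydraulic radius R = A/P = 25.38/16.12 = 1.575 m. Q_A = (1/0.037)·25.38·1.575^(2/3)·√0.0025 = 46.43 m³/s.
Channel B: With bottom width b = 2.03 m and side slope z = 2.4: A = (b + zy)y = (2.03 + 2.4×1.67)×1.67 = 10.08 m²; P = b + 2y√(1+z²) = 2.03 + 2×1.67×2.6 = 10.71 m. Hydraulic radius R = A/P = 10.08/10.71 = 0.9411 m. Q_B = (1/0.037)·10.08·0.9411^(2/3)·√0.0025 = 13.09 m³/s.
The larger discharge is 46.43 m³/s and the smaller is 13.09 m³/s; the ratio is 3.55.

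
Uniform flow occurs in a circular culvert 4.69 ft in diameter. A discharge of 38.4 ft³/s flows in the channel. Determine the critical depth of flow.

At critical depth, Q² T / (g A³) = 1, i.e. A³/T = Q²/g = 38.4²/32.2 = 45.79.
At y = 1.24 ft: A³/T = 11.8 — short.
At y = 1.96 ft: A³/T = 69.18 — over.
At y = 1.76 ft: A³/T = 45.75 — matches.

y_c = 1.76 ft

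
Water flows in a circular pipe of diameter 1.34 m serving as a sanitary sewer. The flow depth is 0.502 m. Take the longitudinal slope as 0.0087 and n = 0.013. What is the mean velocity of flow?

For a circular section of diameter D = 1.34 m at depth y = 0.502 m, the central angle is θ = 2 arccos(1 − 2y/D) = 2.635 rad. Then A = (D²/8)(θ − sin θ) = 0.4824 m² and P = Dθ/2 = 1.765 m.
Hydraulic radius R = A/P = 0.4824/1.765 = 0.2733 m.
From Manning's equation, V = (1/n) R^(2/3) S^(1/2) = (1/0.013) × 0.2733^(2/3) × 0.0087^(1/2) = 3.02 m/s.

V = 3.02 m/s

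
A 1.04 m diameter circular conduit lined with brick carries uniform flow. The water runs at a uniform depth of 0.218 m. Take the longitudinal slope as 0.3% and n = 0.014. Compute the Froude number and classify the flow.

subcritical

For a circular section of diameter D = 1.04 m at depth y = 0.218 m, the central angle is θ = 2 arccos(1 − 2y/D) = 1.902 rad. Then A = (D²/8)(θ − sin θ) = 0.1293 m² and P = Dθ/2 = 0.9892 m.
Hydraulic radius R = A/P = 0.1293/0.9892 = 0.1308 m.
V = (1/n) R^(2/3) √S = (1/0.014) × 0.1308^(2/3) × √0.003 = 1.008 m/s. Hydraulic depth D_h = A/T = 0.1293/0.8466 = 0.1528 m.
Froude number Fr = V/√(g·D_h) = 1.008/√(9.81×0.1528) = 0.823, which is less than 1, so the flow is subcritical.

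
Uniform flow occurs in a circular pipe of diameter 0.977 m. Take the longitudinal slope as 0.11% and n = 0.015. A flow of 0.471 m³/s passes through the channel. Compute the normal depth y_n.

y_n = 0.618 m

Manning's equation rearranged: A R^(2/3) = nQ / (1·√S) = 0.015 × 0.471 / (√0.0011) = 0.213.
Try y = 0.448 m: A R^(2/3) = 0.1261 — short.
Try y = 0.701 m: A R^(2/3) = 0.2532 — over.
Try y = 0.618 m: A R^(2/3) = 0.213 — matches.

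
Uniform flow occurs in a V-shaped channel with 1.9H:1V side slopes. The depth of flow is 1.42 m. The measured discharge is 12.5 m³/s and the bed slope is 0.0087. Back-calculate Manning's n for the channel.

n = 0.021

For a triangular section with side slope z = 1.9: A = zy² = 1.9×1.42² = 3.831 m²; P = 2y√(1+z²) = 2×1.42×2.147 = 6.098 m.
Hydraulic radius R = A/P = 3.831/6.098 = 0.6283 m.
Rearranging Manning's equation: n = (1/Q) A R^(2/3) S^(1/2) = (1/12.5) × 3.831 × 0.6283^(2/3) × √0.0087 = 0.021.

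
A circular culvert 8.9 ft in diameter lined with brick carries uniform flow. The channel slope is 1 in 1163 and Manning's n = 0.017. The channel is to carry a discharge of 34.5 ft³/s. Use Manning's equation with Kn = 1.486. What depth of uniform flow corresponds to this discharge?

y_n = 2.14 ft

Manning's equation rearranged: A R^(2/3) = nQ / (1.486·√S) = 0.017 × 34.5 / (1.486 × √0.0008598) = 13.46.
Try y = 2.36 ft: A R^(2/3) = 16.32 — too large.
Try y = 1.73 ft: A R^(2/3) = 8.764 — too small.
Try y = 2.14 ft: A R^(2/3) = 13.44 — matches.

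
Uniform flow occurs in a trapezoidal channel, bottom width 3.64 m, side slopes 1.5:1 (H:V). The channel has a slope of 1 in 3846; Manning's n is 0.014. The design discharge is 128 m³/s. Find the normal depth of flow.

y_n = 5.14 m

Manning's equation rearranged: A R^(2/3) = nQ / (1·√S) = 0.014 × 128 / (√0.00026) = 111.1.
Try y = 5.56 m: A R^(2/3) = 132.7 — over.
Try y = 5.14 m: A R^(2/3) = 111.2 — matches.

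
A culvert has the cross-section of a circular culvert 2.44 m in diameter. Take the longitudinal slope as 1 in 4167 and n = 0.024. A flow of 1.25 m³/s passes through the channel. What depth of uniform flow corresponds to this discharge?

Manning's equation rearranged: A R^(2/3) = nQ / (1·√S) = 0.024 × 1.25 / (√0.00024) = 1.937.
Try y = 1.69 m: A R^(2/3) = 2.777 — too large.
Try y = 0.994 m: A R^(2/3) = 1.172 — too small.
Try y = 1.33 m: A R^(2/3) = 1.941 — matches.

y_n = 1.33 m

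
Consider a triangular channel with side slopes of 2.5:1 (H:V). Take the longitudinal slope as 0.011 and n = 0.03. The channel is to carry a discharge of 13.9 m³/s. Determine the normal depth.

y_n = 1.44 m

Manning's equation rearranged: A R^(2/3) = nQ / (1·√S) = 0.03 × 13.9 / (√0.011) = 3.976.
Try y = 1.07 m: A R^(2/3) = 1.795 — short.
Try y = 1.69 m: A R^(2/3) = 6.074 — over.
Try y = 1.44 m: A R^(2/3) = 3.963 — close enough.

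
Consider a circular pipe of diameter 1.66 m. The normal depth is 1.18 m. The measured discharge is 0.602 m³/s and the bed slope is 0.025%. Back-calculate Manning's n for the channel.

For a circular section of diameter D = 1.66 m at depth y = 1.18 m, the central angle is θ = 2 arccos(1 − 2y/D) = 4.012 rad. Then A = (D²/8)(θ − sin θ) = 1.645 m² and P = Dθ/2 = 3.33 m.
Hydraulic radius R = A/P = 1.645/3.33 = 0.4941 m.
Rearranging Manning's equation: n = (1/Q) A R^(2/3) S^(1/2) = (1/0.602) × 1.645 × 0.4941^(2/3) × √0.00025 = 0.027.

n = 0.027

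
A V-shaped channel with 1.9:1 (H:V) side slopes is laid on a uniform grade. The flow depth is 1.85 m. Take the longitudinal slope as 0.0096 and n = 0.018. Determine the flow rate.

For a triangular section with side slope z = 1.9: A = zy² = 1.9×1.85² = 6.503 m²; P = 2y√(1+z²) = 2×1.85×2.147 = 7.944 m.
Hydraulic radius R = A/P = 6.503/7.944 = 0.8185 m.
Manning's equation: Q = (1/n) A R^(2/3) S^(1/2) = (1/0.018) × 6.503 × 0.8185^(2/3) × 0.0096^(1/2) = 31 m³/s.

Q = 31 m³/s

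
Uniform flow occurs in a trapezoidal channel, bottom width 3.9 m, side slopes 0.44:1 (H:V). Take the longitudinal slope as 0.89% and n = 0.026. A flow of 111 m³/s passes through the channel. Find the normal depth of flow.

Manning's equation rearranged: A R^(2/3) = nQ / (1·√S) = 0.026 × 111 / (√0.0089) = 30.59.
Trying y = 4.53 m: A R^(2/3) = 41.45 — over.
Trying y = 3.04 m: A R^(2/3) = 20.96 — short.
Trying y = 3.8 m: A R^(2/3) = 30.57 — matches.

y_n = 3.8 m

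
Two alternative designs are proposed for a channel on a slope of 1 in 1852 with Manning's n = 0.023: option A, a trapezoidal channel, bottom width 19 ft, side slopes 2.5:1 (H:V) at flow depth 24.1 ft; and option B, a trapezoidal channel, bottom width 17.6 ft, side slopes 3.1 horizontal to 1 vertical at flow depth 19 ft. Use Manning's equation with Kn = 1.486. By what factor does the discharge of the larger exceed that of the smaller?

1.52

Channel A: With bottom width b = 19 ft and side slope z = 2.5: A = (b + zy)y = (19 + 2.5×24.1)×24.1 = 1910 ft²; P = b + 2y√(1+z²) = 19 + 2×24.1×2.693 = 148.8 ft. Hydraulic radius R = A/P = 1910/148.8 = 12.84 ft. Q_A = (1.486/0.023)·1910·12.84^(2/3)·√0.00054 = 15720 ft³/s.
Channel B: With bottom width b = 17.6 ft and side slope z = 3.1: A = (b + zy)y = (17.6 + 3.1×19)×19 = 1454 ft²; P = b + 2y√(1+z²) = 17.6 + 2×19×3.257 = 141.4 ft. Hydraulic radius R = A/P = 1454/141.4 = 10.28 ft. Q_B = (1.486/0.023)·1454·10.28^(2/3)·√0.00054 = 10320 ft³/s.
The larger discharge is 15720 ft³/s and the smaller is 10320 ft³/s; the ratio is 1.52.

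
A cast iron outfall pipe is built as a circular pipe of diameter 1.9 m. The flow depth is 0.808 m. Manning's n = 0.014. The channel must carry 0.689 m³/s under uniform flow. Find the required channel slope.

For a circular section of diameter D = 1.9 m at depth y = 0.808 m, the central angle is θ = 2 arccos(1 − 2y/D) = 2.842 rad. Then A = (D²/8)(θ − sin θ) = 1.149 m² and P = Dθ/2 = 2.699 m.
Hydraulic radius R = A/P = 1.149/2.699 = 0.4256 m.
From Manning's equation, S = [nQ / (1 A R^(2/3))]² = [0.014 × 0.689 / (1 × 1.149 × 0.4256^(2/3))]² = 0.00022.

S = 0.00022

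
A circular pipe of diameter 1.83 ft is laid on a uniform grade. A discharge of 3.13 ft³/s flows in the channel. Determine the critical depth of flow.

At critical depth, Q² T / (g A³) = 1, i.e. A³/T = Q²/g = 3.13²/32.2 = 0.3043.
At y = 0.441 ft: A³/T = 0.07434 — short.
At y = 0.776 ft: A³/T = 0.6617 — over.
At y = 0.634 ft: A³/T = 0.3041 — close enough.

y_c = 0.634 ft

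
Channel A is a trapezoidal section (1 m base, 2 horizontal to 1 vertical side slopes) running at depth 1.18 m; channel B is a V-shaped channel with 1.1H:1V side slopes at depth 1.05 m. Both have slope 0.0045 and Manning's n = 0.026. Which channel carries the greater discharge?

channel A

Channel A: With bottom width b = 1 m and side slope z = 2: A = (b + zy)y = (1 + 2×1.18)×1.18 = 3.965 m²; P = b + 2y√(1+z²) = 1 + 2×1.18×2.236 = 6.277 m. Hydraulic radius R = A/P = 3.965/6.277 = 0.6316 m. Q_A = (1/0.026)·3.965·0.6316^(2/3)·√0.0045 = 7.531 m³/s.
Channel B: For a triangular section with side slope z = 1.1: A = zy² = 1.1×1.05² = 1.213 m²; P = 2y√(1+z²) = 2×1.05×1.487 = 3.122 m. Hydraulic radius R = A/P = 1.213/3.122 = 0.3885 m. Q_B = (1/0.026)·1.213·0.3885^(2/3)·√0.0045 = 1.666 m³/s.
Q_A = 7.531 m³/s vs Q_B = 1.666 m³/s, so channel A carries more.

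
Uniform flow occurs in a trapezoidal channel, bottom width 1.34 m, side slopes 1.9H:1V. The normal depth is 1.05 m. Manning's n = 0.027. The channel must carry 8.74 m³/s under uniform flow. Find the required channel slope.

With bottom width b = 1.34 m and side slope z = 1.9: A = (b + zy)y = (1.34 + 1.9×1.05)×1.05 = 3.502 m²; P = b + 2y√(1+z²) = 1.34 + 2×1.05×2.147 = 5.849 m.
Hydraulic radius R = A/P = 3.502/5.849 = 0.5987 m.
From Manning's equation, S = [nQ / (1 A R^(2/3))]² = [0.027 × 8.74 / (1 × 3.502 × 0.5987^(2/3))]² = 0.009.

S = 0.009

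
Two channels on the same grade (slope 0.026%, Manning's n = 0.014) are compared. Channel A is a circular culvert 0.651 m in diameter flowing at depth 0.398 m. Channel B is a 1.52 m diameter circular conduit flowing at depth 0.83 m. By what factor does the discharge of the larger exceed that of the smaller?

Channel A: For a circular section of diameter D = 0.651 m at depth y = 0.398 m, the central angle is θ = 2 arccos(1 − 2y/D) = 3.591 rad. Then A = (D²/8)(θ − sin θ) = 0.2132 m² and P = Dθ/2 = 1.169 m. Hydraulic radius R = A/P = 0.2132/1.169 = 0.1824 m. Q_A = (1/0.014)·0.2132·0.1824^(2/3)·√0.00026 = 0.079 m³/s.
Channel B: For a circular section of diameter D = 1.52 m at depth y = 0.83 m, the central angle is θ = 2 arccos(1 − 2y/D) = 3.326 rad. Then A = (D²/8)(θ − sin θ) = 1.014 m² and P = Dθ/2 = 2.528 m. Hydraulic radius R = A/P = 1.014/2.528 = 0.401 m. Q_B = (1/0.014)·1.014·0.401^(2/3)·√0.00026 = 0.6347 m³/s.
The larger discharge is 0.6347 m³/s and the smaller is 0.079 m³/s; the ratio is 8.04.

8.04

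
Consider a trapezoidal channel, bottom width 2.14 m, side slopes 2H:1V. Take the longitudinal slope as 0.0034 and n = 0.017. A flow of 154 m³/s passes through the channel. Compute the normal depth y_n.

Manning's equation rearranged: A R^(2/3) = nQ / (1·√S) = 0.017 × 154 / (√0.0034) = 44.9.
Trying y = 4.27 m: A R^(2/3) = 75.91 — too large.
Trying y = 3.42 m: A R^(2/3) = 44.79 — matches.

y_n = 3.42 m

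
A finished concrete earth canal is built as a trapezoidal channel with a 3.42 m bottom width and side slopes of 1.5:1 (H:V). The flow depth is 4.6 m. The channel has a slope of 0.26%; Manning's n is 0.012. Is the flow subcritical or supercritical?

supercritical

With bottom width b = 3.42 m and side slope z = 1.5: A = (b + zy)y = (3.42 + 1.5×4.6)×4.6 = 47.47 m²; P = b + 2y√(1+z²) = 3.42 + 2×4.6×1.803 = 20.01 m.
Hydraulic radius R = A/P = 47.47/20.01 = 2.373 m.
V = (1/n) R^(2/3) √S = (1/0.012) × 2.373^(2/3) × √0.0026 = 7.56 m/s. Hydraulic depth D_h = A/T = 47.47/17.22 = 2.757 m.
Froude number Fr = V/√(g·D_h) = 7.56/√(9.81×2.757) = 1.45, which is greater than 1, so the flow is supercritical.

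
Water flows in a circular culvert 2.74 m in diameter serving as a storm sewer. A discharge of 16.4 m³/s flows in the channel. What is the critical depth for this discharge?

At critical depth, Q² T / (g A³) = 1, i.e. A³/T = Q²/g = 16.4²/9.81 = 27.42.
Try y = 1.56 m: A³/T = 15.36 — low.
Try y = 2.23 m: A³/T = 63.64 — high.
Try y = 1.81 m: A³/T = 27.2 — ≈ 27.42.

y_c = 1.81 m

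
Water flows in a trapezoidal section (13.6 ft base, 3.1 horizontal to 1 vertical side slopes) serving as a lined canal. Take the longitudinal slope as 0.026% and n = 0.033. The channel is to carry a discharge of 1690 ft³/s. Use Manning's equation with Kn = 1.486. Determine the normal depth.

y_n = 12.4 ft

Manning's equation rearranged: A R^(2/3) = nQ / (1.486·√S) = 0.033 × 1690 / (1.486 × √0.00026) = 2328.
Try y = 10.2 ft: A R^(2/3) = 1482 — short.
Try y = 12.4 ft: A R^(2/3) = 2325 — matches.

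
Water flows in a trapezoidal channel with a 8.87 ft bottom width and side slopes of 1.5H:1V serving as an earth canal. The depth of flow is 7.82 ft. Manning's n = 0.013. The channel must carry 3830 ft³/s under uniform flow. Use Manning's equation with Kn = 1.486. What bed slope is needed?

With bottom width b = 8.87 ft and side slope z = 1.5: A = (b + zy)y = (8.87 + 1.5×7.82)×7.82 = 161.1 ft²; P = b + 2y√(1+z²) = 8.87 + 2×7.82×1.803 = 37.07 ft.
Hydraulic radius R = A/P = 161.1/37.07 = 4.346 ft.
From Manning's equation, S = [nQ / (1.486 A R^(2/3))]² = [0.013 × 3830 / (1.486 × 161.1 × 4.346^(2/3))]² = 0.0061.

S = 0.0061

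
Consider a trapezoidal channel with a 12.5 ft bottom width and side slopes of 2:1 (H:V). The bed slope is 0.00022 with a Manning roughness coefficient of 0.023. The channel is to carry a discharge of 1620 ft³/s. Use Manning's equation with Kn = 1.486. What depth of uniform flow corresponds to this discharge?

Manning's equation rearranged: A R^(2/3) = nQ / (1.486·√S) = 0.023 × 1620 / (1.486 × √0.00022) = 1690.
At y = 9.99 ft: A R^(2/3) = 1032 — low.
At y = 13.9 ft: A R^(2/3) = 2147 — high.
At y = 12.5 ft: A R^(2/3) = 1691 — ≈ 1690.

y_n = 12.5 ft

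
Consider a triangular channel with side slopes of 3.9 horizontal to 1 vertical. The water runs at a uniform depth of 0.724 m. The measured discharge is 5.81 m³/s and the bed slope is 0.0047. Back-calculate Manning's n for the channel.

For a triangular section with side slope z = 3.9: A = zy² = 3.9×0.724² = 2.044 m²; P = 2y√(1+z²) = 2×0.724×4.026 = 5.83 m.
Hydraulic radius R = A/P = 2.044/5.83 = 0.3507 m.
Rearranging Manning's equation: n = (1/Q) A R^(2/3) S^(1/2) = (1/5.81) × 2.044 × 0.3507^(2/3) × √0.0047 = 0.012.

n = 0.012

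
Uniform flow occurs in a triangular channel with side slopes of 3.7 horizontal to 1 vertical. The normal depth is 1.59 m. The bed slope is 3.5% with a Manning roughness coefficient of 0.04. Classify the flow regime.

supercritical

For a triangular section with side slope z = 3.7: A = zy² = 3.7×1.59² = 9.354 m²; P = 2y√(1+z²) = 2×1.59×3.833 = 12.19 m.
Hydraulic radius R = A/P = 9.354/12.19 = 0.7675 m.
V = (1/n) R^(2/3) √S = (1/0.04) × 0.7675^(2/3) × √0.035 = 3.921 m/s. Hydraulic depth D_h = A/T = 9.354/11.77 = 0.795 m.
Froude number Fr = V/√(g·D_h) = 3.921/√(9.81×0.795) = 1.4, which is greater than 1, so the flow is supercritical.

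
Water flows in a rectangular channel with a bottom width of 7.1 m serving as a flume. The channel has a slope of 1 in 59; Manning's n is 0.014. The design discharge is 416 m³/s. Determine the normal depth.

Manning's equation rearranged: A R^(2/3) = nQ / (1·√S) = 0.014 × 416 / (√0.01695) = 44.73.
At y = 3.45 m: A R^(2/3) = 35.57 — short.
At y = 5.21 m: A R^(2/3) = 60.88 — over.
At y = 4.1 m: A R^(2/3) = 44.7 — ≈ 44.73.

y_n = 4.1 m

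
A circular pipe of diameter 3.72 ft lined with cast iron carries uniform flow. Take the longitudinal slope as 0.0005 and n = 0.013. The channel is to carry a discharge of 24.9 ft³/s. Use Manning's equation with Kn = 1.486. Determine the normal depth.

Manning's equation rearranged: A R^(2/3) = nQ / (1.486·√S) = 0.013 × 24.9 / (1.486 × √0.0005) = 9.742.
At y = 3.27 ft: A R^(2/3) = 10.91 — high.
At y = 2.33 ft: A R^(2/3) = 7.422 — low.
At y = 2.87 ft: A R^(2/3) = 9.748 — matches.

y_n = 2.87 ft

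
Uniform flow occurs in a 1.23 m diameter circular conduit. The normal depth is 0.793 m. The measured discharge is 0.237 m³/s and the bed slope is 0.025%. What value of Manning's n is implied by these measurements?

n = 0.027

For a circular section of diameter D = 1.23 m at depth y = 0.793 m, the central angle is θ = 2 arccos(1 − 2y/D) = 3.729 rad. Then A = (D²/8)(θ − sin θ) = 0.81 m² and P = Dθ/2 = 2.293 m.
Hydraulic radius R = A/P = 0.81/2.293 = 0.3532 m.
Rearranging Manning's equation: n = (1/Q) A R^(2/3) S^(1/2) = (1/0.237) × 0.81 × 0.3532^(2/3) × √0.00025 = 0.027.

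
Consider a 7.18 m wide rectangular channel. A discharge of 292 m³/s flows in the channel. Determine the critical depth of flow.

y_c = 5.52 m

For a rectangular channel, critical depth y_c = (q²/g)^(1/3) where q = Q/b = 292/7.18 = 40.67 m²/s.
So y_c = (40.67²/9.81)^(1/3) = 5.52 m.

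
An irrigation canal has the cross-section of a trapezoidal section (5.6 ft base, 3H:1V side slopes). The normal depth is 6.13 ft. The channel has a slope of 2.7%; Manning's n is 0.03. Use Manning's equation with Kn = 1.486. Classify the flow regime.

With bottom width b = 5.6 ft and side slope z = 3: A = (b + zy)y = (5.6 + 3×6.13)×6.13 = 147.1 ft²; P = b + 2y√(1+z²) = 5.6 + 2×6.13×3.162 = 44.37 ft.
Hydraulic radius R = A/P = 147.1/44.37 = 3.314 ft.
V = (1.486/n) R^(2/3) √S = (1.486/0.03) × 3.314^(2/3) × √0.027 = 18.09 ft/s. Hydraulic depth D_h = A/T = 147.1/42.38 = 3.47 ft.
Froude number Fr = V/√(g·D_h) = 18.09/√(32.2×3.47) = 1.71, which is greater than 1, so the flow is supercritical.

supercritical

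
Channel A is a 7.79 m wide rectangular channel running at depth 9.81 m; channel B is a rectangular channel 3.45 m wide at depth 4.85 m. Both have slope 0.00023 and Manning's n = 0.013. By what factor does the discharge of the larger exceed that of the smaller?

Channel A: Flow area A = b·y = 7.79 × 9.81 = 76.42 m². Wetted perimeter P = b + 2y = 7.79 + 2×9.81 = 27.41 m. Hydraulic radius R = A/P = 76.42/27.41 = 2.788 m. Q_A = (1/0.013)·76.42·2.788^(2/3)·√0.00023 = 176.6 m³/s.
Channel B: Flow area A = b·y = 3.45 × 4.85 = 16.73 m². Wetted perimeter P = b + 2y = 3.45 + 2×4.85 = 13.15 m. Hydraulic radius R = A/P = 16.73/13.15 = 1.272 m. Q_B = (1/0.013)·16.73·1.272^(2/3)·√0.00023 = 22.92 m³/s.
The larger discharge is 176.6 m³/s and the smaller is 22.92 m³/s; the ratio is 7.7.

7.7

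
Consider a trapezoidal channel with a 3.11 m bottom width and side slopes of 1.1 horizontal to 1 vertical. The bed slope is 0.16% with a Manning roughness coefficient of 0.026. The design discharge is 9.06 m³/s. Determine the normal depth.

y_n = 1.38 m

Manning's equation rearranged: A R^(2/3) = nQ / (1·√S) = 0.026 × 9.06 / (√0.0016) = 5.889.
Try y = 1.68 m: A R^(2/3) = 8.483 — over.
Try y = 0.988 m: A R^(2/3) = 3.224 — short.
Try y = 1.38 m: A R^(2/3) = 5.889 — matches.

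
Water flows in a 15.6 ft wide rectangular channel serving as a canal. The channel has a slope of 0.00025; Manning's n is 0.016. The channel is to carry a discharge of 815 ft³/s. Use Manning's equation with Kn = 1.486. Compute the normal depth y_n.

y_n = 12.5 ft

Manning's equation rearranged: A R^(2/3) = nQ / (1.486·√S) = 0.016 × 815 / (1.486 × √0.00025) = 555.
At y = 14.9 ft: A R^(2/3) = 690.5 — too large.
At y = 9.21 ft: A R^(2/3) = 375.4 — too small.
At y = 12.5 ft: A R^(2/3) = 555.1 — close enough.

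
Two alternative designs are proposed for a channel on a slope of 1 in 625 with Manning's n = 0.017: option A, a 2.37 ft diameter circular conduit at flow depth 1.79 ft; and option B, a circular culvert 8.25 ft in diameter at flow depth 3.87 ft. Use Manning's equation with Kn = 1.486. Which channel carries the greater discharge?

channel B

Channel A: For a circular section of diameter D = 2.37 ft at depth y = 1.79 ft, the central angle is θ = 2 arccos(1 − 2y/D) = 4.213 rad. Then A = (D²/8)(θ − sin θ) = 3.575 ft² and P = Dθ/2 = 4.993 ft. Hydraulic radius R = A/P = 3.575/4.993 = 0.716 ft. Q_A = (1.486/0.017)·3.575·0.716^(2/3)·√0.0016 = 10 ft³/s.
Channel B: For a circular section of diameter D = 8.25 ft at depth y = 3.87 ft, the central angle is θ = 2 arccos(1 − 2y/D) = 3.018 rad. Then A = (D²/8)(θ − sin θ) = 24.63 ft² and P = Dθ/2 = 12.45 ft. Hydraulic radius R = A/P = 24.63/12.45 = 1.978 ft. Q_B = (1.486/0.017)·24.63·1.978^(2/3)·√0.0016 = 135.7 ft³/s.
Q_A = 10 ft³/s vs Q_B = 135.7 ft³/s, so channel B carries more.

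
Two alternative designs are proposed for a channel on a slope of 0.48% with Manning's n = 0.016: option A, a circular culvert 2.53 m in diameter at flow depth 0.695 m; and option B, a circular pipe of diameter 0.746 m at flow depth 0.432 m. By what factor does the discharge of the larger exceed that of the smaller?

Channel A: For a circular section of diameter D = 2.53 m at depth y = 0.695 m, the central angle is θ = 2 arccos(1 − 2y/D) = 2.207 rad. Then A = (D²/8)(θ − sin θ) = 1.122 m² and P = Dθ/2 = 2.792 m. Hydraulic radius R = A/P = 1.122/2.792 = 0.4019 m. Q_A = (1/0.016)·1.122·0.4019^(2/3)·√0.0048 = 2.646 m³/s.
Channel B: For a circular section of diameter D = 0.746 m at depth y = 0.432 m, the central angle is θ = 2 arccos(1 − 2y/D) = 3.459 rad. Then A = (D²/8)(θ − sin θ) = 0.2624 m² and P = Dθ/2 = 1.29 m. Hydraulic radius R = A/P = 0.2624/1.29 = 0.2033 m. Q_B = (1/0.016)·0.2624·0.2033^(2/3)·√0.0048 = 0.3929 m³/s.
The larger discharge is 2.646 m³/s and the smaller is 0.3929 m³/s; the ratio is 6.73.

6.73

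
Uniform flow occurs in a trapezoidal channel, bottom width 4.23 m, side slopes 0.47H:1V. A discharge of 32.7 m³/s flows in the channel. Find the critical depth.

At critical depth, Q² T / (g A³) = 1, i.e. A³/T = Q²/g = 32.7²/9.81 = 109.
At y = 2 m: A³/T = 180.9 — high.
At y = 1.71 m: A³/T = 109.3 — matches.

y_c = 1.71 m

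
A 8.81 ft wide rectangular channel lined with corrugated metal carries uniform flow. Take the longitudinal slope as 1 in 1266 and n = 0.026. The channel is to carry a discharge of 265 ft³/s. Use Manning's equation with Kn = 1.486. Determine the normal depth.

y_n = 9.07 ft

Manning's equation rearranged: A R^(2/3) = nQ / (1.486·√S) = 0.026 × 265 / (1.486 × √0.0007899) = 165.
Try y = 10.7 ft: A R^(2/3) = 201.3 — too large.
Try y = 6.42 ft: A R^(2/3) = 107.3 — too small.
Try y = 9.07 ft: A R^(2/3) = 164.9 — matches.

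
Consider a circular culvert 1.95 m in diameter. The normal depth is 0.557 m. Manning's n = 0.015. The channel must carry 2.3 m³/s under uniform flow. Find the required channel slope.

S = 0.011

For a circular section of diameter D = 1.95 m at depth y = 0.557 m, the central angle is θ = 2 arccos(1 − 2y/D) = 2.255 rad. Then A = (D²/8)(θ − sin θ) = 0.7038 m² and P = Dθ/2 = 2.199 m.
Hydraulic radius R = A/P = 0.7038/2.199 = 0.3201 m.
From Manning's equation, S = [nQ / (1 A R^(2/3))]² = [0.015 × 2.3 / (1 × 0.7038 × 0.3201^(2/3))]² = 0.011.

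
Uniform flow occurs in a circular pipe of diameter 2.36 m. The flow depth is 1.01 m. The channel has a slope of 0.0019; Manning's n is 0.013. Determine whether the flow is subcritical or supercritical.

subcritical

For a circular section of diameter D = 2.36 m at depth y = 1.01 m, the central angle is θ = 2 arccos(1 − 2y/D) = 2.852 rad. Then A = (D²/8)(θ − sin θ) = 1.787 m² and P = Dθ/2 = 3.366 m.
Hydraulic radius R = A/P = 1.787/3.366 = 0.531 m.
V = (1/n) R^(2/3) √S = (1/0.013) × 0.531^(2/3) × √0.0019 = 2.199 m/s. Hydraulic depth D_h = A/T = 1.787/2.335 = 0.7653 m.
Froude number Fr = V/√(g·D_h) = 2.199/√(9.81×0.7653) = 0.802, which is less than 1, so the flow is subcritical.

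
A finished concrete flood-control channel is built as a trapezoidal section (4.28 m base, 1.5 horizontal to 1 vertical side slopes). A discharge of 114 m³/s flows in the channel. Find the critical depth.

y_c = 2.97 m

At critical depth, Q² T / (g A³) = 1, i.e. A³/T = Q²/g = 114²/9.81 = 1325.
At y = 3.77 m: A³/T = 3370 — high.
At y = 2.05 m: A³/T = 328.6 — low.
At y = 2.97 m: A³/T = 1324 — ≈ 1325.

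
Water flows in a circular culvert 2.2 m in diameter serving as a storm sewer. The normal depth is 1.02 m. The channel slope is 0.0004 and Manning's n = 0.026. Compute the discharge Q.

Q = 0.862 m³/s

For a circular section of diameter D = 2.2 m at depth y = 1.02 m, the central angle is θ = 2 arccos(1 − 2y/D) = 2.996 rad. Then A = (D²/8)(θ − sin θ) = 1.725 m² and P = Dθ/2 = 3.296 m.
Hydraulic radius R = A/P = 1.725/3.296 = 0.5234 m.
Manning's equation: Q = (1/n) A R^(2/3) S^(1/2) = (1/0.026) × 1.725 × 0.5234^(2/3) × 0.0004^(1/2) = 0.862 m³/s.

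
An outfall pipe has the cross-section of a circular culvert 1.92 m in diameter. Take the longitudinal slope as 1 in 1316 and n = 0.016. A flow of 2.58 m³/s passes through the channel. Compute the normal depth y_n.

Manning's equation rearranged: A R^(2/3) = nQ / (1·√S) = 0.016 × 2.58 / (√0.0007599) = 1.498.
At y = 0.968 m: A R^(2/3) = 0.9 — low.
At y = 1.57 m: A R^(2/3) = 1.771 — high.
At y = 1.35 m: A R^(2/3) = 1.495 — matches.

y_n = 1.35 m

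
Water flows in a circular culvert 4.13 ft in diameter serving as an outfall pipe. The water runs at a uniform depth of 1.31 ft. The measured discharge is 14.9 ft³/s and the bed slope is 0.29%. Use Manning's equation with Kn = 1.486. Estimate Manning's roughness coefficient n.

For a circular section of diameter D = 4.13 ft at depth y = 1.31 ft, the central angle is θ = 2 arccos(1 − 2y/D) = 2.393 rad. Then A = (D²/8)(θ − sin θ) = 3.651 ft² and P = Dθ/2 = 4.942 ft.
Hydraulic radius R = A/P = 3.651/4.942 = 0.7388 ft.
Rearranging Manning's equation: n = (1.486/Q) A R^(2/3) S^(1/2) = (1.486/14.9) × 3.651 × 0.7388^(2/3) × √0.0029 = 0.016.

n = 0.016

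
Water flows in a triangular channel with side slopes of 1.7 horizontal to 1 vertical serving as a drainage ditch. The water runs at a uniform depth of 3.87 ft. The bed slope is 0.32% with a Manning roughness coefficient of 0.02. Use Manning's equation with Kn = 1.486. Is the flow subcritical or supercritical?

For a triangular section with side slope z = 1.7: A = zy² = 1.7×3.87² = 25.46 ft²; P = 2y√(1+z²) = 2×3.87×1.972 = 15.27 ft.
Hydraulic radius R = A/P = 25.46/15.27 = 1.668 ft.
V = (1.486/n) R^(2/3) √S = (1.486/0.02) × 1.668^(2/3) × √0.0032 = 5.911 ft/s. Hydraulic depth D_h = A/T = 25.46/13.16 = 1.935 ft.
Froude number Fr = V/√(g·D_h) = 5.911/√(32.2×1.935) = 0.749, which is less than 1, so the flow is subcritical.

subcritical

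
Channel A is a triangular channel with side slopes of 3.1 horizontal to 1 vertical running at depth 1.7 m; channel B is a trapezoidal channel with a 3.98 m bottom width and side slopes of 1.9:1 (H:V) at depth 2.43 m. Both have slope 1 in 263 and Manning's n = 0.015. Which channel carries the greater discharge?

channel B

Channel A: For a triangular section with side slope z = 3.1: A = zy² = 3.1×1.7² = 8.959 m²; P = 2y√(1+z²) = 2×1.7×3.257 = 11.07 m. Hydraulic radius R = A/P = 8.959/11.07 = 0.809 m. Q_A = (1/0.015)·8.959·0.809^(2/3)·√0.003802 = 31.97 m³/s.
Channel B: With bottom width b = 3.98 m and side slope z = 1.9: A = (b + zy)y = (3.98 + 1.9×2.43)×2.43 = 20.89 m²; P = b + 2y√(1+z²) = 3.98 + 2×2.43×2.147 = 14.41 m. Hydraulic radius R = A/P = 20.89/14.41 = 1.449 m. Q_B = (1/0.015)·20.89·1.449^(2/3)·√0.003802 = 110 m³/s.
Q_A = 31.97 m³/s vs Q_B = 110 m³/s, so channel B carries more.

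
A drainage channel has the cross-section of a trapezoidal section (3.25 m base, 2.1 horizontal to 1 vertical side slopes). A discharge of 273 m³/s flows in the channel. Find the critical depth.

At critical depth, Q² T / (g A³) = 1, i.e. A³/T = Q²/g = 273²/9.81 = 7597.
Try y = 3.81 m: A³/T = 4091 — short.
Try y = 5.4 m: A³/T = 18860 — over.
Try y = 4.39 m: A³/T = 7563 — ≈ 7597.

y_c = 4.39 m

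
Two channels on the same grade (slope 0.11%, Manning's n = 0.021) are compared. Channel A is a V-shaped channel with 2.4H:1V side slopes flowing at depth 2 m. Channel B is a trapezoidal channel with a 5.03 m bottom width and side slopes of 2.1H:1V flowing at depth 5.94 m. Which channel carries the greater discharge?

Channel A: For a triangular section with side slope z = 2.4: A = zy² = 2.4×2² = 9.6 m²; P = 2y√(1+z²) = 2×2×2.6 = 10.4 m. Hydraulic radius R = A/P = 9.6/10.4 = 0.9231 m. Q_A = (1/0.021)·9.6·0.9231^(2/3)·√0.0011 = 14.37 m³/s.
Channel B: With bottom width b = 5.03 m and side slope z = 2.1: A = (b + zy)y = (5.03 + 2.1×5.94)×5.94 = 104 m²; P = b + 2y√(1+z²) = 5.03 + 2×5.94×2.326 = 32.66 m. Hydraulic radius R = A/P = 104/32.66 = 3.183 m. Q_B = (1/0.021)·104·3.183^(2/3)·√0.0011 = 355.3 m³/s.
Q_A = 14.37 m³/s vs Q_B = 355.3 m³/s, so channel B carries more.

channel B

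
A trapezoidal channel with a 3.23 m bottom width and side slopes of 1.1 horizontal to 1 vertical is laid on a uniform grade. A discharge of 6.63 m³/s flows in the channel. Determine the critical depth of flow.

At critical depth, Q² T / (g A³) = 1, i.e. A³/T = Q²/g = 6.63²/9.81 = 4.481.
Try y = 0.88 m: A³/T = 9.759 — high.
Try y = 0.535 m: A³/T = 1.935 — low.
Try y = 0.694 m: A³/T = 4.475 — close enough.

y_c = 0.694 m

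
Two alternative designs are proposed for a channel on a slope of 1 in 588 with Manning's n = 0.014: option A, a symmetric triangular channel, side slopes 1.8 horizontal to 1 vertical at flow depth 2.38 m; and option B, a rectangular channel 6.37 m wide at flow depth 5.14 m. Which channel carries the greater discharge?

Channel A: For a triangular section with side slope z = 1.8: A = zy² = 1.8×2.38² = 10.2 m²; P = 2y√(1+z²) = 2×2.38×2.059 = 9.801 m. Hydraulic radius R = A/P = 10.2/9.801 = 1.04 m. Q_A = (1/0.014)·10.2·1.04^(2/3)·√0.001701 = 30.83 m³/s.
Channel B: Flow area A = b·y = 6.37 × 5.14 = 32.74 m². Wetted perimeter P = b + 2y = 6.37 + 2×5.14 = 16.65 m. Hydraulic radius R = A/P = 32.74/16.65 = 1.966 m. Q_B = (1/0.014)·32.74·1.966^(2/3)·√0.001701 = 151.4 m³/s.
Q_A = 30.83 m³/s vs Q_B = 151.4 m³/s, so channel B carries more.

channel B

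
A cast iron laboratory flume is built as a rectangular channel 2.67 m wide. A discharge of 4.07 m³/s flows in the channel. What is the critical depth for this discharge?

y_c = 0.619 m

For a rectangular channel, critical depth y_c = (q²/g)^(1/3) where q = Q/b = 4.07/2.67 = 1.524 m²/s.
So y_c = (1.524²/9.81)^(1/3) = 0.619 m.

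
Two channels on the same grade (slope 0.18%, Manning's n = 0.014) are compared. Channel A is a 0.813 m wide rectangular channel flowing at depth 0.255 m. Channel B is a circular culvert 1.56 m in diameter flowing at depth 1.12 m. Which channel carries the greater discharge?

Channel A: Flow area A = b·y = 0.813 × 0.255 = 0.2073 m². Wetted perimeter P = b + 2y = 0.813 + 2×0.255 = 1.323 m. Hydraulic radius R = A/P = 0.2073/1.323 = 0.1567 m. Q_A = (1/0.014)·0.2073·0.1567^(2/3)·√0.0018 = 0.1826 m³/s.
Channel B: For a circular section of diameter D = 1.56 m at depth y = 1.12 m, the central angle is θ = 2 arccos(1 − 2y/D) = 4.044 rad. Then A = (D²/8)(θ − sin θ) = 1.469 m² and P = Dθ/2 = 3.154 m. Hydraulic radius R = A/P = 1.469/3.154 = 0.4657 m. Q_B = (1/0.014)·1.469·0.4657^(2/3)·√0.0018 = 2.674 m³/s.
Q_A = 0.1826 m³/s vs Q_B = 2.674 m³/s, so channel B carries more.

channel B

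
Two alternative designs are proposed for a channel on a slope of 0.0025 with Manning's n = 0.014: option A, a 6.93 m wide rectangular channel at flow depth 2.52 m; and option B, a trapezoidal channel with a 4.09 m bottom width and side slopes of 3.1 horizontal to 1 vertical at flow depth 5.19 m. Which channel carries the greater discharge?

channel B

Channel A: Flow area A = b·y = 6.93 × 2.52 = 17.46 m². Wetted perimeter P = b + 2y = 6.93 + 2×2.52 = 11.97 m. Hydraulic radius R = A/P = 17.46/11.97 = 1.459 m. Q_A = (1/0.014)·17.46·1.459^(2/3)·√0.0025 = 80.23 m³/s.
Channel B: With bottom width b = 4.09 m and side slope z = 3.1: A = (b + zy)y = (4.09 + 3.1×5.19)×5.19 = 104.7 m²; P = b + 2y√(1+z²) = 4.09 + 2×5.19×3.257 = 37.9 m. Hydraulic radius R = A/P = 104.7/37.9 = 2.763 m. Q_B = (1/0.014)·104.7·2.763^(2/3)·√0.0025 = 736.5 m³/s.
Q_A = 80.23 m³/s vs Q_B = 736.5 m³/s, so channel B carries more.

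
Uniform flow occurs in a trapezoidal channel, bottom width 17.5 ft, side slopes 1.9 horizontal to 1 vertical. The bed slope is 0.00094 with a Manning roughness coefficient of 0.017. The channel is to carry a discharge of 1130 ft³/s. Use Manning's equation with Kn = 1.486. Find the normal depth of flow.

Manning's equation rearranged: A R^(2/3) = nQ / (1.486·√S) = 0.017 × 1130 / (1.486 × √0.00094) = 421.6.
Try y = 6.37 ft: A R^(2/3) = 491.2 — too large.
Try y = 5.12 ft: A R^(2/3) = 323.2 — too small.
Try y = 5.89 ft: A R^(2/3) = 422.2 — close enough.

y_n = 5.89 ft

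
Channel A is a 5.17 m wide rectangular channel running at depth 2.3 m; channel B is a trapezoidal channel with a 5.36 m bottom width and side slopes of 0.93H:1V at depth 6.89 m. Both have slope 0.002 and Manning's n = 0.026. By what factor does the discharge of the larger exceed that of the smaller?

Channel A: Flow area A = b·y = 5.17 × 2.3 = 11.89 m². Wetted perimeter P = b + 2y = 5.17 + 2×2.3 = 9.77 m. Hydraulic radius R = A/P = 11.89/9.77 = 1.217 m. Q_A = (1/0.026)·11.89·1.217^(2/3)·√0.002 = 23.32 m³/s.
Channel B: With bottom width b = 5.36 m and side slope z = 0.93: A = (b + zy)y = (5.36 + 0.93×6.89)×6.89 = 81.08 m²; P = b + 2y√(1+z²) = 5.36 + 2×6.89×1.366 = 24.18 m. Hydraulic radius R = A/P = 81.08/24.18 = 3.353 m. Q_B = (1/0.026)·81.08·3.353^(2/3)·√0.002 = 312.4 m³/s.
The larger discharge is 312.4 m³/s and the smaller is 23.32 m³/s; the ratio is 13.4.

13.4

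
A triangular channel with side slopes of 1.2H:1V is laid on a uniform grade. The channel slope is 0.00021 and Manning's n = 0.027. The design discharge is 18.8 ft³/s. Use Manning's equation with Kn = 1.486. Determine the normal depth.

y_n = 3.88 ft

Manning's equation rearranged: A R^(2/3) = nQ / (1.486·√S) = 0.027 × 18.8 / (1.486 × √0.00021) = 23.57.
Try y = 3.18 ft: A R^(2/3) = 13.87 — low.
Try y = 4.3 ft: A R^(2/3) = 31 — high.
Try y = 3.88 ft: A R^(2/3) = 23.57 — matches.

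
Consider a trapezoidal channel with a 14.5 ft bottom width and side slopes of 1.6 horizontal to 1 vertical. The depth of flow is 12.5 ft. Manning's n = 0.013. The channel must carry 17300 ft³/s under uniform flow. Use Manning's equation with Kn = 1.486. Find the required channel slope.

S = 0.00921

With bottom width b = 14.5 ft and side slope z = 1.6: A = (b + zy)y = (14.5 + 1.6×12.5)×12.5 = 431.2 ft²; P = b + 2y√(1+z²) = 14.5 + 2×12.5×1.887 = 61.67 ft.
Hydraulic radius R = A/P = 431.2/61.67 = 6.993 ft.
From Manning's equation, S = [nQ / (1.486 A R^(2/3))]² = [0.013 × 17300 / (1.486 × 431.2 × 6.993^(2/3))]² = 0.00921.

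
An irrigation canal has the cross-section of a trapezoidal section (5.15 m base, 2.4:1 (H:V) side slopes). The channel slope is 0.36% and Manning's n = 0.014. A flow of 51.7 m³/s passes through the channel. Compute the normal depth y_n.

Manning's equation rearranged: A R^(2/3) = nQ / (1·√S) = 0.014 × 51.7 / (√0.0036) = 12.06.
Trying y = 1.24 m: A R^(2/3) = 9.174 — low.
Trying y = 1.43 m: A R^(2/3) = 12.07 — close enough.

y_n = 1.43 m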